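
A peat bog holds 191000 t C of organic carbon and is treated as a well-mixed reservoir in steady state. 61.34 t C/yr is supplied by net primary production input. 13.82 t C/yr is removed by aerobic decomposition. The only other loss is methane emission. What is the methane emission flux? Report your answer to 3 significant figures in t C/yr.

47.5 t C/yr

At steady state ΣF_in = ΣF_out.
ΣF_in = 61.340 t C/yr.
Methane emission flux = ΣF_in − (13.82) = 61.340 − 13.82 = 47.52 t C/yr.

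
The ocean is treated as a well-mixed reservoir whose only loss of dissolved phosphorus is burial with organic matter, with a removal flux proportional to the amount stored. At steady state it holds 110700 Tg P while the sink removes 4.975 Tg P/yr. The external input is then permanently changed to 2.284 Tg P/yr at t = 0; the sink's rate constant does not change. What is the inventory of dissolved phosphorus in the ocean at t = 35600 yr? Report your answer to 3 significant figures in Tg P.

The sink rate constant is k = F₀/M₀ = 4.975/110700 = 4.494×10^-5 yr⁻¹.
Solving dM/dt = F₁ − kM with M(0) = M₀ gives M(t) = F₁/k + (M₀ − F₁/k)·e^(−kt).
F₁/k = 2.284/4.494×10^-5 = 50822 Tg P; kt = 4.494×10^-5 × 35600 = 1.600, e^(−kt) = 0.2019.
M(35600) = 50822 + (110700 − 50822) × 0.2019 = 50822 + 12090 = 62912 Tg P.

62900 Tg P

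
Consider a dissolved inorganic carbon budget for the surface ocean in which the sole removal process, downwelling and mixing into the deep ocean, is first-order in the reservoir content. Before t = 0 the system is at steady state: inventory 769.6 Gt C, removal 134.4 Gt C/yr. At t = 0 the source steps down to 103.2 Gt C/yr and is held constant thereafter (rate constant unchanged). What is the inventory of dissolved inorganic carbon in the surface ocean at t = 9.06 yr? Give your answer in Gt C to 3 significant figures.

628 Gt C

τ = M₀/F₀ = 769.6/134.4 = 5.726 yr; rate constant k = 1/τ.
New steady state M_∞ = F₁/k = F₁·τ = 103.2 × 5.726 = 590.94 Gt C.
M(t) = M_∞ + (M₀ − M_∞)·e^(−t/τ); t/τ = 9.06/5.726 = 1.582, so e^(−t/τ) = 0.2055.
M(t) = 590.94 + 178.7 × 0.2055 = 627.66 Gt C.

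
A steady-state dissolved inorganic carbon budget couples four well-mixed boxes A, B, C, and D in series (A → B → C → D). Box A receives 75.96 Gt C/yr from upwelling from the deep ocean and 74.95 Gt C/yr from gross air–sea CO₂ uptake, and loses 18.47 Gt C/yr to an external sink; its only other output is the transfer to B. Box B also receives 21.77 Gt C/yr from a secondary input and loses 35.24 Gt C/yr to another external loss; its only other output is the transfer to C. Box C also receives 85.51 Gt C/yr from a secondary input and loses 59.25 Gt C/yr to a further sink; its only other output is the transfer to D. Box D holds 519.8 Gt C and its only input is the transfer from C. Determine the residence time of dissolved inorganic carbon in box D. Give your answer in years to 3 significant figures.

3.58 yr

Box A: F(A→B) = (75.96 + 74.95) − 18.47 = 132.44 Gt C/yr.
Box B: F(B→C) = (132.44 + 21.77) − 35.24 = 118.97 Gt C/yr.
Box C: F(C→D) = (118.97 + 85.51) − 59.25 = 145.23 Gt C/yr.
Box D throughput = its input = 145.23 Gt C/yr; τ = 519.8 / 145.23 = 3.579 yr.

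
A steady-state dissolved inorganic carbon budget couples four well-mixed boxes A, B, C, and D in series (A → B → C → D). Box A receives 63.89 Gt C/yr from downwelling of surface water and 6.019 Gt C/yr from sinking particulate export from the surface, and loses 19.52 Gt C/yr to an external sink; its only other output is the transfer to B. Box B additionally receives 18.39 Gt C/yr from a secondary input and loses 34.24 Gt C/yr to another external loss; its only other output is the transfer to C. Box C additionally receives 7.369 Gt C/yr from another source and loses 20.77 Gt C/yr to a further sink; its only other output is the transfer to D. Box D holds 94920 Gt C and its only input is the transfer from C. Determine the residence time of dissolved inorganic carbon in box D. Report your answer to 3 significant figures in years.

Box A: F(A→B) = (63.89 + 6.019) − 19.52 = 50.389 Gt C/yr.
Box B: F(B→C) = (50.389 + 18.39) − 34.24 = 34.539 Gt C/yr.
Box C: F(C→D) = (34.539 + 7.369) − 20.77 = 21.138 Gt C/yr.
Box D throughput = its input = 21.138 Gt C/yr; τ = 94920 / 21.138 = 4490 yr.

4490 yr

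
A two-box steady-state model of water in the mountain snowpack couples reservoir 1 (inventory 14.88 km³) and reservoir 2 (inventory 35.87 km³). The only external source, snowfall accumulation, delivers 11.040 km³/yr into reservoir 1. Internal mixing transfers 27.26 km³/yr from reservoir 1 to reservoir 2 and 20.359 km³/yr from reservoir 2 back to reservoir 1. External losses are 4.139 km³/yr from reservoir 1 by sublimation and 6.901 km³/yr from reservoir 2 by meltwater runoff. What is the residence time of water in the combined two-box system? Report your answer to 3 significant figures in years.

4.60 yr

For the system as a whole, the A↔B exchange is internal and contributes nothing to the throughput; only the external sinks remove mass.
M_total = 14.88 + 35.87 = 50.750 km³.
ΣF_external_out = 4.139 + 6.901 = 11.040 km³/yr.
τ = M_total / ΣF_ext = 50.750 / 11.040 = 4.597 yr.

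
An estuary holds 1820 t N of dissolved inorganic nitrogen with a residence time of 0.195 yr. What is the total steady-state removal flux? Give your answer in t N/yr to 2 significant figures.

9300 t N/yr

F = M / τ = 1820 / 0.195 = 9333 t N/yr.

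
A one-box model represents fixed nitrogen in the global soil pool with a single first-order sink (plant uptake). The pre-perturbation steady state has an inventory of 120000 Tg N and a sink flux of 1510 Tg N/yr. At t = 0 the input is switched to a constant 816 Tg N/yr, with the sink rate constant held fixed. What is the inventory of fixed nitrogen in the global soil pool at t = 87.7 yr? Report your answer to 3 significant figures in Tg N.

τ = M₀/F₀ = 120000/1510 = 79.47 yr; rate constant k = 1/τ.
New steady state M_∞ = F₁/k = F₁·τ = 816 × 79.47 = 64848 Tg N.
M(t) = M_∞ + (M₀ − M_∞)·e^(−t/τ); t/τ = 87.7/79.47 = 1.104, so e^(−t/τ) = 0.3317.
M(t) = 64848 + 55150 × 0.3317 = 83141 Tg N.

83100 Tg N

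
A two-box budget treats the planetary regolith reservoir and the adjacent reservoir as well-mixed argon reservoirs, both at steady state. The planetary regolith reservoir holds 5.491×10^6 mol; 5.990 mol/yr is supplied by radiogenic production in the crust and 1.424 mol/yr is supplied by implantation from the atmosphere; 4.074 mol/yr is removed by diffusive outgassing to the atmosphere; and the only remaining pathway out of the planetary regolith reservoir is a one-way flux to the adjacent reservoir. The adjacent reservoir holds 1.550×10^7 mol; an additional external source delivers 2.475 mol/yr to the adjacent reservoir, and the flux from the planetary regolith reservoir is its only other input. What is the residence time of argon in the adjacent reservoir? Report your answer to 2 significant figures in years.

Balance the planetary regolith reservoir: ΣF_in = 5.990 + 1.424 = 7.4140 mol/yr.
Flux to the adjacent reservoir = ΣF_in − (4.074) = 3.3400 mol/yr.
Total input to the adjacent reservoir = 3.3400 + 2.475 = 5.8150 mol/yr; at steady state this equals its total output.
τ = M / F = 1.550×10^7 / 5.8150 = 2.666×10^6 yr.

2.7×10^6 yr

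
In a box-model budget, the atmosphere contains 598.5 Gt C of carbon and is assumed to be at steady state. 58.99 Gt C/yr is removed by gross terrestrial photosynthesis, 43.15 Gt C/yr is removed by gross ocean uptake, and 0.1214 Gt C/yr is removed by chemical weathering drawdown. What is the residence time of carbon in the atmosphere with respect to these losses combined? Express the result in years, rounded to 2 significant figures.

5.9 yr

Total removal = 58.99 + 43.15 + 0.1214 = 102.26 Gt C/yr.
τ = M / ΣF_out = 598.5 / 102.26 = 5.853 yr.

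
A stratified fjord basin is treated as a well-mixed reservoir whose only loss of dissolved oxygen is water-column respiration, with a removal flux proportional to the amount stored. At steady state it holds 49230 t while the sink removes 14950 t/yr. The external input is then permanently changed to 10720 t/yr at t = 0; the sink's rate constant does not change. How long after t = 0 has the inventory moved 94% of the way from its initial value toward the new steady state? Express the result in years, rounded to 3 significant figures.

τ = M₀/F₀ = 49230/14950 = 3.293 yr.
The remaining gap fraction is e^(−t/τ); 94% covered ⇒ e^(−t/τ) = 0.0600.
t = −τ ln(0.0600) = 3.293 × 2.813 = 9.264 yr.

9.26 yr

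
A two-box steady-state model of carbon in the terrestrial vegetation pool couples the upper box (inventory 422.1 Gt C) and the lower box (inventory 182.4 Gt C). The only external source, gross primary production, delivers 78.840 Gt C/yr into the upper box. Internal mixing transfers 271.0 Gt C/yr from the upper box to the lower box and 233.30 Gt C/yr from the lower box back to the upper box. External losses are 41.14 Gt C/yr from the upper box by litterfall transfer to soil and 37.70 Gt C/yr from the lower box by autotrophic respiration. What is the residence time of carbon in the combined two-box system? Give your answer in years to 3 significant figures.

7.67 yr

For the system as a whole, the A↔B exchange is internal and contributes nothing to the throughput; only the external sinks remove mass.
M_total = 422.1 + 182.4 = 604.50 Gt C.
ΣF_external_out = 41.14 + 37.70 = 78.840 Gt C/yr.
τ = M_total / ΣF_ext = 604.50 / 78.840 = 7.667 yr.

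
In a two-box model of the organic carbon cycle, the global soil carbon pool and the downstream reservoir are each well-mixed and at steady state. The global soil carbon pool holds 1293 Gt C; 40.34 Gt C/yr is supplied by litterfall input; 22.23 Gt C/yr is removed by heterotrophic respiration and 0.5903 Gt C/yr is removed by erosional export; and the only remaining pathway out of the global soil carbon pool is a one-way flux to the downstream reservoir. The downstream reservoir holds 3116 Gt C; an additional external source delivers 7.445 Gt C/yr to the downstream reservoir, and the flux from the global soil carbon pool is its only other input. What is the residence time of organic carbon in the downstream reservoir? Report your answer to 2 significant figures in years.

Balance the global soil carbon pool: ΣF_in = 40.340 Gt C/yr.
Flux to the downstream reservoir = ΣF_in − (22.23 + 0.5903) = 17.520 Gt C/yr.
Total input to the downstream reservoir = 17.520 + 7.445 = 24.965 Gt C/yr; at steady state this equals its total output.
τ = M / F = 3116 / 24.965 = 124.8 yr.

120 yr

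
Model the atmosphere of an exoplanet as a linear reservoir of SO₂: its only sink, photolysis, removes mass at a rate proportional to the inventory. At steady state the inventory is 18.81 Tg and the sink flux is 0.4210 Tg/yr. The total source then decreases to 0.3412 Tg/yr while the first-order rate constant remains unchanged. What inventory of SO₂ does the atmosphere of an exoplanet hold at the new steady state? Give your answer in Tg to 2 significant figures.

15 Tg

Rate constant k = F/M = 0.4210 / 18.81 = 0.02238 yr⁻¹.
At the new steady state, source = k·M_new ⇒ M_new = 0.3412 / 0.02238 = 15.24 Tg.
(Equivalently M_new = M × F_new/F_old = 18.81 × 0.3412/0.4210.)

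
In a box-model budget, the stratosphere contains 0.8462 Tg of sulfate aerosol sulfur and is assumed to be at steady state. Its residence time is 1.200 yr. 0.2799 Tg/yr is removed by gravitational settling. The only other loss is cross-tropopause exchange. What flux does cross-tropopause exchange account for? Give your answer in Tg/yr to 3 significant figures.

Total removal F = M/τ = 0.8462 / 1.200 = 0.7052 Tg/yr.
Cross-tropopause exchange = F − (0.2799) = 0.7052 − 0.2799 = 0.4253 Tg/yr.

0.425 Tg/yr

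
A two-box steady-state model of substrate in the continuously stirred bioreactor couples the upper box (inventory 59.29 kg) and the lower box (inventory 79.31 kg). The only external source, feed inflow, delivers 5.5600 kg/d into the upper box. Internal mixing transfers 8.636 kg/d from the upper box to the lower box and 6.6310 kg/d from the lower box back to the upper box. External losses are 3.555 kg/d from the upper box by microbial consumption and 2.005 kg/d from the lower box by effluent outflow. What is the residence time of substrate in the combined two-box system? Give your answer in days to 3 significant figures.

24.9 d

For the system as a whole, the A↔B exchange is internal and contributes nothing to the throughput; only the external sinks remove mass.
M_total = 59.29 + 79.31 = 138.60 kg.
ΣF_external_out = 3.555 + 2.005 = 5.5600 kg/d.
τ = M_total / ΣF_ext = 138.60 / 5.5600 = 24.93 d.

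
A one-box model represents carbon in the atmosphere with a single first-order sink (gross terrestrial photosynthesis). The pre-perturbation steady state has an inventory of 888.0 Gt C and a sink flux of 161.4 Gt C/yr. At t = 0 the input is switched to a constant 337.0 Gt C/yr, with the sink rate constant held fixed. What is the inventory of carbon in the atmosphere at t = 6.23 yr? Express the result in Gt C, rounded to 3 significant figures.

The sink rate constant is k = F₀/M₀ = 161.4/888.0 = 0.1818 yr⁻¹.
Solving dM/dt = F₁ − kM with M(0) = M₀ gives M(t) = F₁/k + (M₀ − F₁/k)·e^(−kt).
F₁/k = 337.0/0.1818 = 1854.1 Gt C; kt = 0.1818 × 6.23 = 1.132, e^(−kt) = 0.3223.
M(6.23) = 1854.1 + (888.0 − 1854.1) × 0.3223 = 1854.1 − 311.4 = 1542.8 Gt C.

1540 Gt C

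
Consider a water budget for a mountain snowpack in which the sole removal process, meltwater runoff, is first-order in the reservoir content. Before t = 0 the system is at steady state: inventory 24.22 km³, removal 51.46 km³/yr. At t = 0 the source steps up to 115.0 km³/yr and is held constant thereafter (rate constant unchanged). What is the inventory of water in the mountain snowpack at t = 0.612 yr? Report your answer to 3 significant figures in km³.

46.0 km³

τ = M₀/F₀ = 24.22/51.46 = 0.4707 yr; rate constant k = 1/τ.
New steady state M_∞ = F₁/k = F₁·τ = 115.0 × 0.4707 = 54.126 km³.
M(t) = M_∞ + (M₀ − M_∞)·e^(−t/τ); t/τ = 0.612/0.4707 = 1.300, so e^(−t/τ) = 0.2724.
M(t) = 54.126 − 29.91 × 0.2724 = 45.978 km³.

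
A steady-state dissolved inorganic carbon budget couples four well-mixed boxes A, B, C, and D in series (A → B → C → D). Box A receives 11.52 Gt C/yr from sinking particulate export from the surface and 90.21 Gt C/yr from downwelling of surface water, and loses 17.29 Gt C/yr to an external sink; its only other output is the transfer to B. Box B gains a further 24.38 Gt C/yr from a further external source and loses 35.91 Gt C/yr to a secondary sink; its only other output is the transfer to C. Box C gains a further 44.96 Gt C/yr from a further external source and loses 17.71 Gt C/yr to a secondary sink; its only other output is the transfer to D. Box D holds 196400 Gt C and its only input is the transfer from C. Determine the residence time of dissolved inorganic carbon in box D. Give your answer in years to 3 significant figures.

1960 yr

Box A: F(A→B) = (11.52 + 90.21) − 17.29 = 84.440 Gt C/yr.
Box B: F(B→C) = (84.440 + 24.38) − 35.91 = 72.910 Gt C/yr.
Box C: F(C→D) = (72.910 + 44.96) − 17.71 = 100.16 Gt C/yr.
Box D throughput = its input = 100.16 Gt C/yr; τ = 196400 / 100.16 = 1961 yr.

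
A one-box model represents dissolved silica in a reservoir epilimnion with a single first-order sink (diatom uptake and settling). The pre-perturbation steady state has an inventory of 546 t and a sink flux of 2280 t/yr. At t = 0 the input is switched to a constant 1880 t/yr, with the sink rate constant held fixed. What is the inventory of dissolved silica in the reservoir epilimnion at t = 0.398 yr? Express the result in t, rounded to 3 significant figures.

468 t

τ = M₀/F₀ = 546/2280 = 0.2395 yr; rate constant k = 1/τ.
New steady state M_∞ = F₁/k = F₁·τ = 1880 × 0.2395 = 450.21 t.
M(t) = M_∞ + (M₀ − M_∞)·e^(−t/τ); t/τ = 0.398/0.2395 = 1.662, so e^(−t/τ) = 0.1898.
M(t) = 450.21 + 95.79 × 0.1898 = 468.39 t.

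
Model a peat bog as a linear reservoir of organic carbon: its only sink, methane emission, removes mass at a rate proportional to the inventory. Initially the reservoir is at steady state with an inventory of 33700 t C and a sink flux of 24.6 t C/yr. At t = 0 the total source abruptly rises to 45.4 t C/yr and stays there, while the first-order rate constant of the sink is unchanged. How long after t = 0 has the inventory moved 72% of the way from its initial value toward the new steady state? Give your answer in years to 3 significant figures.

1740 yr

τ = M₀/F₀ = 33700/24.6 = 1370 yr.
The remaining gap fraction is e^(−t/τ); 72% covered ⇒ e^(−t/τ) = 0.280.
t = −τ ln(0.280) = 1370 × 1.273 = 1744 yr.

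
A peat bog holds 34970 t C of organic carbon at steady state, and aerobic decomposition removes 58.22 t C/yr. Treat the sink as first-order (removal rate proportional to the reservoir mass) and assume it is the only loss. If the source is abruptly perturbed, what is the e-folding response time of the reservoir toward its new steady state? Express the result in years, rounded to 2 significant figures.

For a linear reservoir the response time equals the residence time τ = M/F.
τ = 34970 / 58.22 = 600.7 yr.

600 yr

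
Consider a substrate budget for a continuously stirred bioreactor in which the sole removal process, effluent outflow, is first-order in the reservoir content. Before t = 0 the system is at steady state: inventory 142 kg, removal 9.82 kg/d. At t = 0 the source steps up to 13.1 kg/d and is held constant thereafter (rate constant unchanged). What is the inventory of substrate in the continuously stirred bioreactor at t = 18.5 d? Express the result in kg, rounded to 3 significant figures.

176 kg

The sink rate constant is k = F₀/M₀ = 9.82/142 = 0.06915 d⁻¹.
Solving dM/dt = F₁ − kM with M(0) = M₀ gives M(t) = F₁/k + (M₀ − F₁/k)·e^(−kt).
F₁/k = 13.1/0.06915 = 189.43 kg; kt = 0.06915 × 18.5 = 1.279, e^(−kt) = 0.2782.
M(18.5) = 189.43 + (142 − 189.43) × 0.2782 = 189.43 − 13.20 = 176.23 kg.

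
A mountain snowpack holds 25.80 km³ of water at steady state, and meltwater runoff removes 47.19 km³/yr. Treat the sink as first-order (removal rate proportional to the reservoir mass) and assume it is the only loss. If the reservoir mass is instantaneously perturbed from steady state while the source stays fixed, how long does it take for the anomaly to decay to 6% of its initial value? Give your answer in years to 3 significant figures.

For a linear reservoir the anomaly decays as exp(−t/τ) with τ = M/F = 25.80/47.19 = 0.5467 yr.
exp(−t/τ) = 0.06 ⇒ t = −τ ln(0.06) = 0.5467 × 2.813 = 1.538 yr.

1.54 yr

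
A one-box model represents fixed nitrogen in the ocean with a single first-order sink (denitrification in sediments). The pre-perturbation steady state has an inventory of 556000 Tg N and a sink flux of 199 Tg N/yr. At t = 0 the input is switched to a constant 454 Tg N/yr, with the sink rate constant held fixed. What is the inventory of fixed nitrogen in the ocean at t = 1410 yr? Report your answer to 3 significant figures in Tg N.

838000 Tg N

τ = M₀/F₀ = 556000/199 = 2794 yr; rate constant k = 1/τ.
New steady state M_∞ = F₁/k = F₁·τ = 454 × 2794 = 1.2685×10^6 Tg N.
M(t) = M_∞ + (M₀ − M_∞)·e^(−t/τ); t/τ = 1410/2794 = 0.5047, so e^(−t/τ) = 0.6037.
M(t) = 1.2685×10^6 − 712500 × 0.6037 = 838340 Tg N.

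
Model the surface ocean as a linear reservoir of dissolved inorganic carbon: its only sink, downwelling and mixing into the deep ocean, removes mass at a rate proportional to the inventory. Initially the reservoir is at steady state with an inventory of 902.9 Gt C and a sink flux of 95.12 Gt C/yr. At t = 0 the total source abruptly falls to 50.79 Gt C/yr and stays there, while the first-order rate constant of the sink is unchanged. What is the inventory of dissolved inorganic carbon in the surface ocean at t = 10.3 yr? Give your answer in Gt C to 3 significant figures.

624 Gt C

τ = M₀/F₀ = 902.9/95.12 = 9.492 yr; rate constant k = 1/τ.
New steady state M_∞ = F₁/k = F₁·τ = 50.79 × 9.492 = 482.11 Gt C.
M(t) = M_∞ + (M₀ − M_∞)·e^(−t/τ); t/τ = 10.3/9.492 = 1.085, so e^(−t/τ) = 0.3379.
M(t) = 482.11 + 420.8 × 0.3379 = 624.28 Gt C.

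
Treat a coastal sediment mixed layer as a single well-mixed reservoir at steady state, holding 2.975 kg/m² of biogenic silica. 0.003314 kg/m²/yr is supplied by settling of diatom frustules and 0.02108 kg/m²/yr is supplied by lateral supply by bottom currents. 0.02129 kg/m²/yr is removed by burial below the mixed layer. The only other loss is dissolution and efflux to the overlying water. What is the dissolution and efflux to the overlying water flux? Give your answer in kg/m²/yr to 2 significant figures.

0.0031 kg/m²/yr

At steady state ΣF_in = ΣF_out.
ΣF_in = 0.003314 + 0.02108 = 0.024394 kg/m²/yr.
Dissolution and efflux to the overlying water flux = ΣF_in − (0.02129) = 0.024394 − 0.02129 = 0.003104 kg/m²/yr.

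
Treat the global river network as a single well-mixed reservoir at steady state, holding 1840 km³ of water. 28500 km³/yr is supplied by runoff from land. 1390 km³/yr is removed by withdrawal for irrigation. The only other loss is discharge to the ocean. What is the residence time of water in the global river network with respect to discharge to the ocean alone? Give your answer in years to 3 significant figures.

0.0679 yr

At steady state ΣF_in = ΣF_out.
ΣF_in = 28500 km³/yr.
Discharge to the ocean flux = ΣF_in − (1390) = 28500 − 1390 = 27110 km³/yr.
τ = M / F = 1840 / 27110 = 0.06787 yr.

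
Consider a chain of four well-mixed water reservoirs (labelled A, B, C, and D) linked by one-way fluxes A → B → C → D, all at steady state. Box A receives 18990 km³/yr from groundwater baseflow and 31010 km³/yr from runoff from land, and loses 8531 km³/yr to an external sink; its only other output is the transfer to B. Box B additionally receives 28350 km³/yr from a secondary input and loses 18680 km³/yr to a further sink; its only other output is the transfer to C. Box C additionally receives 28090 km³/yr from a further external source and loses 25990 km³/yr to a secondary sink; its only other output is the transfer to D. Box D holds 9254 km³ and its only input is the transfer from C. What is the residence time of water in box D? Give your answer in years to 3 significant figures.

0.174 yr

Box A: F(A→B) = (18990 + 31010) − 8531 = 41469 km³/yr.
Box B: F(B→C) = (41469 + 28350) − 18680 = 51139 km³/yr.
Box C: F(C→D) = (51139 + 28090) − 25990 = 53239 km³/yr.
Box D throughput = its input = 53239 km³/yr; τ = 9254 / 53239 = 0.1738 yr.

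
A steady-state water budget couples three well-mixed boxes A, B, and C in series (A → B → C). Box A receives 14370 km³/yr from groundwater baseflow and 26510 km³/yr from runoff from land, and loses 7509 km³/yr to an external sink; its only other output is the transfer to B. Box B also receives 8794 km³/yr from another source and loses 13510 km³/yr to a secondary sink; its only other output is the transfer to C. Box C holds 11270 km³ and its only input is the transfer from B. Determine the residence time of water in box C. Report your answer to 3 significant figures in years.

0.393 yr

Box A: F(A→B) = (14370 + 26510) − 7509 = 33371 km³/yr.
Box B: F(B→C) = (33371 + 8794) − 13510 = 28655 km³/yr.
Box C throughput = its input = 28655 km³/yr; τ = 11270 / 28655 = 0.3933 yr.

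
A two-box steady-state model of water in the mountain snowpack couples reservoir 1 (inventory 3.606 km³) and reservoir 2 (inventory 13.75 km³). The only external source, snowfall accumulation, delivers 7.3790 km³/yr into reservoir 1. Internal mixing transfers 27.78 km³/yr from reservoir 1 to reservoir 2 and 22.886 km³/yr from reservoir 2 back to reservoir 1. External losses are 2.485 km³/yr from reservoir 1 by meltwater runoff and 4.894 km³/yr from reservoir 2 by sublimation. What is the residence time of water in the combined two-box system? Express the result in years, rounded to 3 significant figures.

2.35 yr

For the system as a whole, the A↔B exchange is internal and contributes nothing to the throughput; only the external sinks remove mass.
M_total = 3.606 + 13.75 = 17.356 km³.
ΣF_external_out = 2.485 + 4.894 = 7.3790 km³/yr.
τ = M_total / ΣF_ext = 17.356 / 7.3790 = 2.352 yr.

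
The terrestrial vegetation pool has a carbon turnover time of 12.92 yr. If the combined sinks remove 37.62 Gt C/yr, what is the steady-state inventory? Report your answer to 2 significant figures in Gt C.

τ = M/F ⇒ M = τ × F = 12.92 × 37.62 = 486.1 Gt C.

490 Gt C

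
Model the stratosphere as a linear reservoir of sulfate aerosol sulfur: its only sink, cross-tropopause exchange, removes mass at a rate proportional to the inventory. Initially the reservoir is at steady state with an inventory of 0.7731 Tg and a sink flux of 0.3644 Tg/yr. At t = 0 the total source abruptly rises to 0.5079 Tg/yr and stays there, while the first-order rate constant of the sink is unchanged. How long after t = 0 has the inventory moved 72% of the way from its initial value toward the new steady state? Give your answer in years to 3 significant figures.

τ = M₀/F₀ = 0.7731/0.3644 = 2.122 yr.
The remaining gap fraction is e^(−t/τ); 72% covered ⇒ e^(−t/τ) = 0.280.
t = −τ ln(0.280) = 2.122 × 1.273 = 2.701 yr.

2.70 yr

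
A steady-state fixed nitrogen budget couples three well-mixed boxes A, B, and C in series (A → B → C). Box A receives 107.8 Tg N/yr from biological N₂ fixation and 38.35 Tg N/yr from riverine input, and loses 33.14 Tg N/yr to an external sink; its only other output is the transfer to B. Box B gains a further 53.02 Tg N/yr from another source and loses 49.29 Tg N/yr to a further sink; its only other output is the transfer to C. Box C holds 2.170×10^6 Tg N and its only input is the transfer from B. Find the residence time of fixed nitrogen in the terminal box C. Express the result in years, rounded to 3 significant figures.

Box A: F(A→B) = (107.8 + 38.35) − 33.14 = 113.01 Tg N/yr.
Box B: F(B→C) = (113.01 + 53.02) − 49.29 = 116.74 Tg N/yr.
Box C throughput = its input = 116.74 Tg N/yr; τ = 2.170×10^6 / 116.74 = 18590 yr.

18600 yr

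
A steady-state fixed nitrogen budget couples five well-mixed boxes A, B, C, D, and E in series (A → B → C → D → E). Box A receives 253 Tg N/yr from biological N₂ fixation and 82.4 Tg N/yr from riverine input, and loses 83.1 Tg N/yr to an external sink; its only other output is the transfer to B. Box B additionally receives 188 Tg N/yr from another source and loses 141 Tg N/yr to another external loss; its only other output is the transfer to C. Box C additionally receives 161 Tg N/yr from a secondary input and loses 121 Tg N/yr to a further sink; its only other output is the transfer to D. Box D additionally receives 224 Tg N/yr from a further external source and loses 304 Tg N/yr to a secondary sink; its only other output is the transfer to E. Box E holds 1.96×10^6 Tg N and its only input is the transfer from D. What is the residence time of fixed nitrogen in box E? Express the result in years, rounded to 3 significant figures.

Box A: F(A→B) = (253 + 82.4) − 83.1 = 252.30 Tg N/yr.
Box B: F(B→C) = (252.30 + 188) − 141 = 299.30 Tg N/yr.
Box C: F(C→D) = (299.30 + 161) − 121 = 339.30 Tg N/yr.
Box D: F(D→E) = (339.30 + 224) − 304 = 259.30 Tg N/yr.
Box E throughput = its input = 259.30 Tg N/yr; τ = 1.96×10^6 / 259.30 = 7559 yr.

7560 yr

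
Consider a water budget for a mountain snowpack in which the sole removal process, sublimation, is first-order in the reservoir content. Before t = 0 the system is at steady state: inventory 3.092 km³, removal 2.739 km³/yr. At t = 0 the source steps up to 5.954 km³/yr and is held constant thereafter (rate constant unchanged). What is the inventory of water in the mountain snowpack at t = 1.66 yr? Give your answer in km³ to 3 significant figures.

Residence time τ = M₀/F₀ = 1.129 yr. The eventual steady state is M_∞ = M₀·(F₁/F₀) = 3.092 × 5.954/2.739 = 6.7213 km³.
The anomaly ΔM(t) = M(t) − M_∞ decays as ΔM₀·e^(−t/τ) with ΔM₀ = 3.092 − 6.7213 = −3.629 km³.
At t = 1.66 yr, e^(−t/τ) = e^(−1.470) = 0.2298, so ΔM = −0.8341 km³ and M = 6.7213 − 0.8341 = 5.8873 km³.

5.89 km³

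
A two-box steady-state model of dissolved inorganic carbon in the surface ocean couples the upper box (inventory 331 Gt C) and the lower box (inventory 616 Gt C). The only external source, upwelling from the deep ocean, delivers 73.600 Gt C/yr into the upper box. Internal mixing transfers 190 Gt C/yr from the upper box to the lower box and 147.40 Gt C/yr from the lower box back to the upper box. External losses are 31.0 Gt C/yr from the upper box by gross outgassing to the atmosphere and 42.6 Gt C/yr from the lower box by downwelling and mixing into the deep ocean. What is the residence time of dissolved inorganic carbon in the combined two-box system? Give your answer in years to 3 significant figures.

For the system as a whole, the A↔B exchange is internal and contributes nothing to the throughput; only the external sinks remove mass.
M_total = 331 + 616 = 947.00 Gt C.
ΣF_external_out = 31.0 + 42.6 = 73.600 Gt C/yr.
τ = M_total / ΣF_ext = 947.00 / 73.600 = 12.87 yr.

12.9 yr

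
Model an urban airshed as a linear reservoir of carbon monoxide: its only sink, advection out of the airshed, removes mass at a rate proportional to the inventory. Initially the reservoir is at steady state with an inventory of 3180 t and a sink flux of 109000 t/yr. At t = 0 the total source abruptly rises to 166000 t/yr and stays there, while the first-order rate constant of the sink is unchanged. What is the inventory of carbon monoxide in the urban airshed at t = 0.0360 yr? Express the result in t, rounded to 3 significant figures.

4360 t

Residence time τ = M₀/F₀ = 0.02917 yr. The eventual steady state is M_∞ = M₀·(F₁/F₀) = 3180 × 166000/109000 = 4842.9 t.
The anomaly ΔM(t) = M(t) − M_∞ decays as ΔM₀·e^(−t/τ) with ΔM₀ = 3180 − 4842.9 = −1663 t.
At t = 0.0360 yr, e^(−t/τ) = e^(−1.234) = 0.2911, so ΔM = −484.1 t and M = 4842.9 − 484.1 = 4358.8 t.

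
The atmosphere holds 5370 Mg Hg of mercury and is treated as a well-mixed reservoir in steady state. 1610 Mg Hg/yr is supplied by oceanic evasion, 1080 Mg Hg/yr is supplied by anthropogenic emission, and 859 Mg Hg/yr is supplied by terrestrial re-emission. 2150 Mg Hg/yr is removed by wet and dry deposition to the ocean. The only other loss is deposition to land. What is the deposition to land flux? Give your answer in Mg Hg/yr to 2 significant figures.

At steady state ΣF_in = ΣF_out.
ΣF_in = 1610 + 1080 + 859 = 3549.0 Mg Hg/yr.
Deposition to land flux = ΣF_in − (2150) = 3549.0 − 2150 = 1399 Mg Hg/yr.

1400 Mg Hg/yr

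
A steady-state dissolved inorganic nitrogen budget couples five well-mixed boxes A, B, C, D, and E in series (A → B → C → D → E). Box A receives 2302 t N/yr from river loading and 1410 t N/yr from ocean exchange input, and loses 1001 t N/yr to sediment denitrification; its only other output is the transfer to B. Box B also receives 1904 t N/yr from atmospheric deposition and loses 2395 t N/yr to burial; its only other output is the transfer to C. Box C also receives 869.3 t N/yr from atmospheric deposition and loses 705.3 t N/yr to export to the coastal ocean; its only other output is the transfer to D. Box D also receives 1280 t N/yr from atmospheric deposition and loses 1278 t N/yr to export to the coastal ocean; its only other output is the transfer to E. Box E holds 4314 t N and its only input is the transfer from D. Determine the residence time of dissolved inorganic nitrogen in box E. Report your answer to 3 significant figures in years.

1.81 yr

Box A: F(A→B) = (2302 + 1410) − 1001 = 2711.0 t N/yr.
Box B: F(B→C) = (2711.0 + 1904) − 2395 = 2220.0 t N/yr.
Box C: F(C→D) = (2220.0 + 869.3) − 705.3 = 2384.0 t N/yr.
Box D: F(D→E) = (2384.0 + 1280) − 1278 = 2386.0 t N/yr.
Box E throughput = its input = 2386.0 t N/yr; τ = 4314 / 2386.0 = 1.808 yr.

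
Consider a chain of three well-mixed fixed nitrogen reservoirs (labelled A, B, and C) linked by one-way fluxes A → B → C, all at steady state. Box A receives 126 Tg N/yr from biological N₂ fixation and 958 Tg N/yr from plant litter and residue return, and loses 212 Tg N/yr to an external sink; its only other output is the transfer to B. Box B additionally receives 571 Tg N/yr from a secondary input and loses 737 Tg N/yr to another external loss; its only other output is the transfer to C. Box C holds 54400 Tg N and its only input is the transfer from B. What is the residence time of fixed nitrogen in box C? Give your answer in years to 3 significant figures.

77.1 yr

Box A: F(A→B) = (126 + 958) − 212 = 872.00 Tg N/yr.
Box B: F(B→C) = (872.00 + 571) − 737 = 706.00 Tg N/yr.
Box C throughput = its input = 706.00 Tg N/yr; τ = 54400 / 706.00 = 77.05 yr.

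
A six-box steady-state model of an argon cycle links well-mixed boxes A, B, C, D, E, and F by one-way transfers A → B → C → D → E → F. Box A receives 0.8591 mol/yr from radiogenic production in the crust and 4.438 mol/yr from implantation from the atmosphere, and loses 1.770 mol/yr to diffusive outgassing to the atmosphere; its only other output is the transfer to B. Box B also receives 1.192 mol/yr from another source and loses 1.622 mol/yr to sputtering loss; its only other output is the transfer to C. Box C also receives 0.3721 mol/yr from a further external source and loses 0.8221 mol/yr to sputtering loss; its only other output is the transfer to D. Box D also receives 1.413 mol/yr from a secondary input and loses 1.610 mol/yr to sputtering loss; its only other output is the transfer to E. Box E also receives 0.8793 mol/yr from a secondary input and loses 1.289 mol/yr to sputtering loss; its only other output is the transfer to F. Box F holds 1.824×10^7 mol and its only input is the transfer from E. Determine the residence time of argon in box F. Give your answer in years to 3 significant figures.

8.94×10^6 yr

Box A: F(A→B) = (0.8591 + 4.438) − 1.770 = 3.5271 mol/yr.
Box B: F(B→C) = (3.5271 + 1.192) − 1.622 = 3.0971 mol/yr.
Box C: F(C→D) = (3.0971 + 0.3721) − 0.8221 = 2.6471 mol/yr.
Box D: F(D→E) = (2.6471 + 1.413) − 1.610 = 2.4501 mol/yr.
Box E: F(E→F) = (2.4501 + 0.8793) − 1.289 = 2.0404 mol/yr.
Box F throughput = its input = 2.0404 mol/yr; τ = 1.824×10^7 / 2.0404 = 8.939×10^6 yr.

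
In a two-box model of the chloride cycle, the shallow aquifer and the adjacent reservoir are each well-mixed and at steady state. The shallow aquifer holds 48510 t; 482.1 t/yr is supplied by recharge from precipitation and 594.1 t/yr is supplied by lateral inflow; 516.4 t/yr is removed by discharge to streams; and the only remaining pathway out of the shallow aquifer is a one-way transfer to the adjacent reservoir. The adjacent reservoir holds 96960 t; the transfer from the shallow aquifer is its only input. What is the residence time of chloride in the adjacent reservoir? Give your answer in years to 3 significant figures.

Balance the shallow aquifer: ΣF_in = 482.1 + 594.1 = 1076.2 t/yr.
Transfer to the adjacent reservoir = ΣF_in − (516.4) = 559.80 t/yr.
At steady state the output of the adjacent reservoir equals its input, 559.80 t/yr.
τ = M / F = 96960 / 559.80 = 173.2 yr.

173 yr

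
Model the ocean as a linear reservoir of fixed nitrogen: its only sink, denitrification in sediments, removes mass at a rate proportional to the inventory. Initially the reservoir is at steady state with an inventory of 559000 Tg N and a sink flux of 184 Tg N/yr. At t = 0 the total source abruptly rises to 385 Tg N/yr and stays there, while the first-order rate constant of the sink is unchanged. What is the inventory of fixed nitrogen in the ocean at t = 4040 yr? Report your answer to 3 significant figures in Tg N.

1.01×10^6 Tg N

The sink rate constant is k = F₀/M₀ = 184/559000 = 0.0003292 yr⁻¹.
Solving dM/dt = F₁ − kM with M(0) = M₀ gives M(t) = F₁/k + (M₀ − F₁/k)·e^(−kt).
F₁/k = 385/0.0003292 = 1.1696×10^6 Tg N; kt = 0.0003292 × 4040 = 1.330, e^(−kt) = 0.2645.
M(4040) = 1.1696×10^6 + (559000 − 1.1696×10^6) × 0.2645 = 1.1696×10^6 − 161500 = 1.0081×10^6 Tg N.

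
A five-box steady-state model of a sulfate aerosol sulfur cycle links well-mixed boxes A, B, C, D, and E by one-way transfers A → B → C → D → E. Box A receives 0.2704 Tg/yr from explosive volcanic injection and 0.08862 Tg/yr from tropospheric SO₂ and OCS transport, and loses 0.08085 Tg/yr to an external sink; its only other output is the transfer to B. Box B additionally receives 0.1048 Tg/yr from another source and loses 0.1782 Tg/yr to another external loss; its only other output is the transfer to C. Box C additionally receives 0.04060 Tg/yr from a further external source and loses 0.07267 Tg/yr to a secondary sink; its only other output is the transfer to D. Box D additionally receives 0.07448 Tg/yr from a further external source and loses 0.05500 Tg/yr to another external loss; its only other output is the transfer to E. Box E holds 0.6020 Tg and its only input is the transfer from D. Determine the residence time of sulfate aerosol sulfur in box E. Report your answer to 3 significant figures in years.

Box A: F(A→B) = (0.2704 + 0.08862) − 0.08085 = 0.27817 Tg/yr.
Box B: F(B→C) = (0.27817 + 0.1048) − 0.1782 = 0.20477 Tg/yr.
Box C: F(C→D) = (0.20477 + 0.04060) − 0.07267 = 0.17270 Tg/yr.
Box D: F(D→E) = (0.17270 + 0.07448) − 0.05500 = 0.19218 Tg/yr.
Box E throughput = its input = 0.19218 Tg/yr; τ = 0.6020 / 0.19218 = 3.132 yr.

3.13 yr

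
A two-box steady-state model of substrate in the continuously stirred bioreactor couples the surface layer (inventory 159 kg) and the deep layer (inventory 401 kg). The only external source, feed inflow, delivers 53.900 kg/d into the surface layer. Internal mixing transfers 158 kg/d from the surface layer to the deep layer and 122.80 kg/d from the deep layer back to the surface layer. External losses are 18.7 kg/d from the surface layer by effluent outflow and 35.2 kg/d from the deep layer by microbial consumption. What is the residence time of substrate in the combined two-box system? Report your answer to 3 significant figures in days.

For the system as a whole, the A↔B exchange is internal and contributes nothing to the throughput; only the external sinks remove mass.
M_total = 159 + 401 = 560.00 kg.
ΣF_external_out = 18.7 + 35.2 = 53.900 kg/d.
τ = M_total / ΣF_ext = 560.00 / 53.900 = 10.39 d.

10.4 d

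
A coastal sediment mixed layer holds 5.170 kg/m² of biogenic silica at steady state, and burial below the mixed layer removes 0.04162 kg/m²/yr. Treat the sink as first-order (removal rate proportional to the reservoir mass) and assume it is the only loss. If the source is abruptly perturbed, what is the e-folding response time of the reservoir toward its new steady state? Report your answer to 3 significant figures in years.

124 yr

For a linear reservoir the response time equals the residence time τ = M/F.
τ = 5.170 / 0.04162 = 124.2 yr.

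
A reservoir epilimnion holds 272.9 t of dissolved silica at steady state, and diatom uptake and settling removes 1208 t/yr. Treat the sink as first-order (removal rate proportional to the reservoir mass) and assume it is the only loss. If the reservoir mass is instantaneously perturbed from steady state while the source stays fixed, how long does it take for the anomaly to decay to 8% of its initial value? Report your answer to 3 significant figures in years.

0.571 yr

For a linear reservoir the anomaly decays as exp(−t/τ) with τ = M/F = 272.9/1208 = 0.2259 yr.
exp(−t/τ) = 0.08 ⇒ t = −τ ln(0.08) = 0.2259 × 2.526 = 0.5706 yr.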